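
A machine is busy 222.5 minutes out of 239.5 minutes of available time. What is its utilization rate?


Utilization = busy / total × 100
= 222.5 / 239.5 × 100
= 92.9%


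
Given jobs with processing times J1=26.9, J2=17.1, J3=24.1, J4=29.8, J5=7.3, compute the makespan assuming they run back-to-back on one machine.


Sequential makespan: sum all processing times
= 26.9 + 17.1 + 24.1 + 29.8 + 7.3
= 105.2 time units


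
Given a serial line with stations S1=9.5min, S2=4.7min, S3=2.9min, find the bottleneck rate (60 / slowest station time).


Bottleneck = longest station time
Station times: [9.5, 4.7, 2.9]
Max = 9.5 min
Rate = 60 / 9.5
= 6.32 units/hour (bottleneck: 9.5min)


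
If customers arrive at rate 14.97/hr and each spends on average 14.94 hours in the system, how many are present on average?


Little's law: L = λ × W
= 14.97 × 14.94
= 223.65


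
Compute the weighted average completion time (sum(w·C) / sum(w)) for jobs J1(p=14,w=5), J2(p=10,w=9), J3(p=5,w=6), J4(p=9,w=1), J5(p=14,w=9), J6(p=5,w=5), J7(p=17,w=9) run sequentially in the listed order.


Completion times:
  J1: C=14, w×C=5×14=70
  J2: C=24, w×C=9×24=216
  J3: C=29, w×C=6×29=174
  J4: C=38, w×C=1×38=38
  J5: C=52, w×C=9×52=468
  J6: C=57, w×C=5×57=285
  J7: C=74, w×C=9×74=666
Sum w×C = 1917
Sum w = 44
Weighted avg = 1917/44
= 43.57


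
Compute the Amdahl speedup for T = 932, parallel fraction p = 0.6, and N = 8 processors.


Amdahl's law: T_p = T × ((1-p) + p/N)
= 932 × ((1-0.6) + 0.6/8)
= 932 × (0.40 + 0.0750)
= 932 × 0.4750
= 442.70
Speedup = 932/442.70
= 2.11×


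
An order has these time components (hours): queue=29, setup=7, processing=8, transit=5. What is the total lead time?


Lead time = queue + setup + processing + transit
= 29 + 7 + 8 + 5
= 49 hours


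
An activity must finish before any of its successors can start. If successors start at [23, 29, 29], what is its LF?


LF = min of all successor start times
Successors start at: [23, 29, 29]
LF = min(23, 29, 29)
= 23


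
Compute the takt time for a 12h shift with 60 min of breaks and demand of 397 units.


Available = 12×60 - 60 = 660 min
Takt time = 660 / 397
= 1.66 min/unit


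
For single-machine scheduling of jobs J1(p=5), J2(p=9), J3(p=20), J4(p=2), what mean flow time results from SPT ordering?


SPT order: J4 → J1 → J2 → J3
Completion times:
  J4: C=2
  J1: C=7
  J2: C=16
  J3: C=36
Sum = 61, n = 4
Mean flow = 61/4
= 15.25


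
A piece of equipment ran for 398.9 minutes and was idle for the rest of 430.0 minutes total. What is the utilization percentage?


Utilization = busy / total × 100
= 398.9 / 430.0 × 100
= 92.8%


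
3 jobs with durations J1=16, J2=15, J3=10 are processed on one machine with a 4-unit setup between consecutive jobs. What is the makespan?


Makespan = Σ processing + (n-1) × setup
= (16 + 15 + 10) + (3-1)×4
= 41 + 8
= 49 time units


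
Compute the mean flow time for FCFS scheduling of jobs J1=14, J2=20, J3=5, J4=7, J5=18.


Completion times:
  J1: completes at 14
  J2: completes at 34
  J3: completes at 39
  J4: completes at 46
  J5: completes at 64
Sum = 197
Average = 197/5
= 39.40


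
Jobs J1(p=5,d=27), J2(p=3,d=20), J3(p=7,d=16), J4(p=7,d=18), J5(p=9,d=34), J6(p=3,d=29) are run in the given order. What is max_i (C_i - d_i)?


Lateness per job (L = C - d):
  J1: C=5, d=27, L=-22
  J2: C=8, d=20, L=-12
  J3: C=15, d=16, L=-1
  J4: C=22, d=18, L=4
  J5: C=31, d=34, L=-3
  J6: C=34, d=29, L=5
Lmax = max(-22, -12, -1, 4, -3, 5)
= 5


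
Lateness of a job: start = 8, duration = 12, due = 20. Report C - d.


Completion = 8 + 12 = 20
Lateness = C - d = 20 - 20
= 0


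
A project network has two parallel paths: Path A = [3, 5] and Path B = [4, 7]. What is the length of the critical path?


Path A: 3 + 5 = 8
Path B: 4 + 7 = 11
Critical path = longest = max(8, 11)
= 11 (Path B)


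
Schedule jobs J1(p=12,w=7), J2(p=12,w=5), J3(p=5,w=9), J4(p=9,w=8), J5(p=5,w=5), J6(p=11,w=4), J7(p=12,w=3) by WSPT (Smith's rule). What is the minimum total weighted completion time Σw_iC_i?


WSPT order (by p/w): J3 → J5 → J4 → J1 → J2 → J6 → J7
  J3: C=5, w·C=9×5=45
  J5: C=10, w·C=5×10=50
  J4: C=19, w·C=8×19=152
  J1: C=31, w·C=7×31=217
  J2: C=43, w·C=5×43=215
  J6: C=54, w·C=4×54=216
  J7: C=66, w·C=3×66=198
Σ w·C = 1093
= 1093


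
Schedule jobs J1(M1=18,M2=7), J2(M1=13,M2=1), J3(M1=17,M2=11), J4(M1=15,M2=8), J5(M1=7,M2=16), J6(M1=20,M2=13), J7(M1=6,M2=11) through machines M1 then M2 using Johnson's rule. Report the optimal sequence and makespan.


Johnson's rule:
Group 1 (M1≤M2, sort by M1): ['J7', 'J5']
Group 2 (M1>M2, sort desc M2): ['J6', 'J3', 'J4', 'J1', 'J2']
Sequence: J7 → J5 → J6 → J3 → J4 → J1 → J2
Makespan calculation:
  J7: M1 done=6, M2 done=17
  J5: M1 done=13, M2 done=33
  J6: M1 done=33, M2 done=46
  J3: M1 done=50, M2 done=61
  J4: M1 done=65, M2 done=73
  J1: M1 done=83, M2 done=90
  J2: M1 done=96, M2 done=97
= Sequence: J7 → J5 → J6 → J3 → J4 → J1 → J2, Makespan: 97


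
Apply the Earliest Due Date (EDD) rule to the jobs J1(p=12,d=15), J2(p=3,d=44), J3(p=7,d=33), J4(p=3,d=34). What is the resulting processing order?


EDD: sort by earliest due date
  J1: d=15, p=12
  J3: d=33, p=7
  J4: d=34, p=3
  J2: d=44, p=3
Order: J1 → J3 → J4 → J2


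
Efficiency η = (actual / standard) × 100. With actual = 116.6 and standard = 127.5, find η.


Efficiency = (actual / standard) × 100
= (116.6 / 127.5) × 100
= 91.5%


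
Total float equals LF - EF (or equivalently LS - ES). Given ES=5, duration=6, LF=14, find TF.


EF = ES + duration = 5 + 6 = 11
LS = LF - duration = 14 - 6 = 8
Total Float = LF - EF = 14 - 11
(or LS - ES = 8 - 5)
= 3


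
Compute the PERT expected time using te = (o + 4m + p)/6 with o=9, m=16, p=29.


te = (o + 4m + p) / 6
= (9 + 4×16 + 29) / 6
= (9 + 64 + 29) / 6
= 102 / 6
= 17.00


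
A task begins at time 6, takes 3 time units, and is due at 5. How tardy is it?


Completion = start + processing = 6 + 3 = 9
Tardiness = max(0, C - d) = max(0, 9 - 5)
= max(0, 4)
= 4


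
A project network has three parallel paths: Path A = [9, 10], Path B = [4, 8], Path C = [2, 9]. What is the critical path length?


Path A: 9 + 10 = 19
Path B: 4 + 8 = 12
Path C: 2 + 9 = 11
Critical path = longest = max(19, 12, 11)
= 19 (Path A)


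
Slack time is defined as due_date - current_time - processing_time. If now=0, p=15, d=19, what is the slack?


Slack = due - current_time - processing
= 19 - 0 - 15
= 4


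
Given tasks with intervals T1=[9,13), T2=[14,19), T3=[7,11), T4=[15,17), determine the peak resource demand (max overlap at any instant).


Check each time point for overlaps:
  t=9: 2 tasks active (T1, T3)
Max concurrent = 2


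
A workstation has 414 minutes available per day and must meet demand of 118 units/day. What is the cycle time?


Cycle time = available time / demand
= 414 / 118
= 3.51 min/unit


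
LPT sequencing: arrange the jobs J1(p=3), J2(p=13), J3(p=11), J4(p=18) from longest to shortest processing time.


LPT: sort by longest processing time first
  J4: p=18
  J2: p=13
  J3: p=11
  J1: p=3
Order: J4 → J2 → J3 → J1


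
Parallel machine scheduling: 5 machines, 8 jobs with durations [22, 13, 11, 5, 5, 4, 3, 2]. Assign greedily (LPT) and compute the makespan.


Jobs (LPT sorted): [22, 13, 11, 5, 5, 4, 3, 2]
Machines: 5
  J=22 → Machine 1 (load: 0+22=22)
  J=13 → Machine 2 (load: 0+13=13)
  J=11 → Machine 3 (load: 0+11=11)
  J=5 → Machine 4 (load: 0+5=5)
  J=5 → Machine 5 (load: 0+5=5)
  J=4 → Machine 4 (load: 5+4=9)
  J=3 → Machine 5 (load: 5+3=8)
  J=2 → Machine 5 (load: 8+2=10)
Machine loads: [22, 13, 11, 9, 10]
Makespan = max = 22 time units


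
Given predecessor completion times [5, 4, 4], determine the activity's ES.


ES = max of all predecessor completion times
Predecessors: [5, 4, 4]
ES = max(5, 4, 4)
= 5


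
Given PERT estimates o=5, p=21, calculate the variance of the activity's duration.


σ² = ((p - o) / 6)² = (p - o)² / 36
= (21 - 5)² / 36
= 16² / 36
= 256 / 36
= 7.1111


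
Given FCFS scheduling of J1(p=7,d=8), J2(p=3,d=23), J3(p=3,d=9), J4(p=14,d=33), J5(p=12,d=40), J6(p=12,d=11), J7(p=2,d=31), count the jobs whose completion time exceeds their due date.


Completion vs due date:
  J1: C=7, d=8 → on time
  J2: C=10, d=23 → on time
  J3: C=13, d=9 → TARDY
  J4: C=27, d=33 → on time
  J5: C=39, d=40 → on time
  J6: C=51, d=11 → TARDY
  J7: C=53, d=31 → TARDY
Tardy jobs: J3, J6, J7
Count = 3


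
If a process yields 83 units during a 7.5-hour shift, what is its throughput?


Throughput = units / time
= 83 / 7.5
= 11.1 units/hour


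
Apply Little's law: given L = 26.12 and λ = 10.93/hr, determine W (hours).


Little's law: L = λW → W = L / λ
= 26.12 / 10.93
= 2.39 hours


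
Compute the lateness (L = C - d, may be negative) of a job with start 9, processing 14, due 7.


Completion = 9 + 14 = 23
Lateness = C - d = 23 - 7
= 16


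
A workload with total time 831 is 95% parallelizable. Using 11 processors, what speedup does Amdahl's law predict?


Amdahl's law: T_p = T × ((1-p) + p/N)
= 831 × ((1-0.95) + 0.95/11)
= 831 × (0.05 + 0.0864)
= 831 × 0.1364
= 113.32
Speedup = 831/113.32
= 7.33×


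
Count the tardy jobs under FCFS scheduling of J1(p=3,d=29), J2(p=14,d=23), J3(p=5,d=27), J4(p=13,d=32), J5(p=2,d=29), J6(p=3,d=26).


Completion vs due date:
  J1: C=3, d=29 → on time
  J2: C=17, d=23 → on time
  J3: C=22, d=27 → on time
  J4: C=35, d=32 → TARDY
  J5: C=37, d=29 → TARDY
  J6: C=40, d=26 → TARDY
Tardy jobs: J4, J5, J6
Count = 3


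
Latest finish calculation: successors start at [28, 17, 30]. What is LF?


LF = min of all successor start times
Successors start at: [28, 17, 30]
LF = min(28, 17, 30)
= 17


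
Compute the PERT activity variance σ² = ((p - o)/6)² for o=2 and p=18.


σ² = ((p - o) / 6)² = (p - o)² / 36
= (18 - 2)² / 36
= 16² / 36
= 256 / 36
= 7.1111


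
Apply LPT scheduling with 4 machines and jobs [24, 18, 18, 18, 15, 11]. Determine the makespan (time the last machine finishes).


Jobs (LPT sorted): [24, 18, 18, 18, 15, 11]
Machines: 4
  J=24 → Machine 1 (load: 0+24=24)
  J=18 → Machine 2 (load: 0+18=18)
  J=18 → Machine 3 (load: 0+18=18)
  J=18 → Machine 4 (load: 0+18=18)
  J=15 → Machine 2 (load: 18+15=33)
  J=11 → Machine 3 (load: 18+11=29)
Machine loads: [24, 33, 29, 18]
Makespan = max = 33 time units


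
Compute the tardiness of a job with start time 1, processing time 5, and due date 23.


Completion = start + processing = 1 + 5 = 6
Tardiness = max(0, C - d) = max(0, 6 - 23)
= max(0, -17)
= 0


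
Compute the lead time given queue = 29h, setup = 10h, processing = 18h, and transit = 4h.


Lead time = queue + setup + processing + transit
= 29 + 10 + 18 + 4
= 61 hours


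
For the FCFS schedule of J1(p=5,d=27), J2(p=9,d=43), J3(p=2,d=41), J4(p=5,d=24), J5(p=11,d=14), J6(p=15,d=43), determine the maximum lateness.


Lateness per job (L = C - d):
  J1: C=5, d=27, L=-22
  J2: C=14, d=43, L=-29
  J3: C=16, d=41, L=-25
  J4: C=21, d=24, L=-3
  J5: C=32, d=14, L=18
  J6: C=47, d=43, L=4
Lmax = max(-22, -29, -25, -3, 18, 4)
= 18


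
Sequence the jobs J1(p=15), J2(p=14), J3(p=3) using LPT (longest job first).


LPT: sort by longest processing time first
  J1: p=15
  J2: p=14
  J3: p=3
Order: J1 → J2 → J3


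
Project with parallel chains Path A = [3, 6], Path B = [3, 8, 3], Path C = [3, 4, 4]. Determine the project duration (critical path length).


Path A: 3 + 6 = 9
Path B: 3 + 8 + 3 = 14
Path C: 3 + 4 + 4 = 11
Critical path = longest = max(9, 14, 11)
= 14 (Path B)


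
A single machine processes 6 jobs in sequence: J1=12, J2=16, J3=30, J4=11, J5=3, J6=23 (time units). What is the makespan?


Sequential makespan: sum all processing times
= 12 + 16 + 30 + 11 + 3 + 23
= 95 time units


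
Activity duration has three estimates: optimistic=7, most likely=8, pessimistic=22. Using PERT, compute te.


te = (o + 4m + p) / 6
= (7 + 4×8 + 22) / 6
= (7 + 32 + 22) / 6
= 61 / 6
= 10.17


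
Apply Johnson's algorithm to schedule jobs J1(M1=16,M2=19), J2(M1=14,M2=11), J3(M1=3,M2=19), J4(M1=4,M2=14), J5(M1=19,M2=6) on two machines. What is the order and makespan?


Johnson's rule:
Group 1 (M1≤M2, sort by M1): ['J3', 'J4', 'J1']
Group 2 (M1>M2, sort desc M2): ['J2', 'J5']
Sequence: J3 → J4 → J1 → J2 → J5
Makespan calculation:
  J3: M1 done=3, M2 done=22
  J4: M1 done=7, M2 done=36
  J1: M1 done=23, M2 done=55
  J2: M1 done=37, M2 done=66
  J5: M1 done=56, M2 done=72
= Sequence: J3 → J4 → J1 → J2 → J5, Makespan: 72


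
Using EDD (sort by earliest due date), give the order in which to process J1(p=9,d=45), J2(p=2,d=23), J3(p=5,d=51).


EDD: sort by earliest due date
  J2: d=23, p=2
  J1: d=45, p=9
  J3: d=51, p=5
Order: J2 → J1 → J3


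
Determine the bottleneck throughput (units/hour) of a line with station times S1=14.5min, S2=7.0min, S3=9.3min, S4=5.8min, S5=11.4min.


Bottleneck = longest station time
Station times: [14.5, 7.0, 9.3, 5.8, 11.4]
Max = 14.5 min
Rate = 60 / 14.5
= 4.14 units/hour (bottleneck: 14.5min)


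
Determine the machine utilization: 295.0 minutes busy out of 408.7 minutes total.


Utilization = busy / total × 100
= 295.0 / 408.7 × 100
= 72.2%


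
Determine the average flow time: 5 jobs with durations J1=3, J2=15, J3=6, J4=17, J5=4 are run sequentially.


Completion times:
  J1: completes at 3
  J2: completes at 18
  J3: completes at 24
  J4: completes at 41
  J5: completes at 45
Sum = 131
Average = 131/5
= 26.20


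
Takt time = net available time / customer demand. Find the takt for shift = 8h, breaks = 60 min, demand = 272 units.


Available = 8×60 - 60 = 420 min
Takt time = 420 / 272
= 1.54 min/unit


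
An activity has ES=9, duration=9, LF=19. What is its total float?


EF = ES + duration = 9 + 9 = 18
LS = LF - duration = 19 - 9 = 10
Total Float = LF - EF = 19 - 18
(or LS - ES = 10 - 9)
= 1


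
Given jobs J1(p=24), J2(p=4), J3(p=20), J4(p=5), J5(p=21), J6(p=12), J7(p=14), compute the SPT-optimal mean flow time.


SPT order: J2 → J4 → J6 → J7 → J3 → J5 → J1
Completion times:
  J2: C=4
  J4: C=9
  J6: C=21
  J7: C=35
  J3: C=55
  J5: C=76
  J1: C=100
Sum = 300, n = 7
Mean flow = 300/7
= 42.86


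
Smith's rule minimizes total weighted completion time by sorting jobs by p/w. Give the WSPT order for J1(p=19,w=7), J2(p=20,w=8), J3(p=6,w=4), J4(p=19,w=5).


WSPT (Smith's rule): sort by p/w ascending
  J3: p/w = 6/4 = 1.500
  J2: p/w = 20/8 = 2.500
  J1: p/w = 19/7 = 2.714
  J4: p/w = 19/5 = 3.800
Order: J3 → J2 → J1 → J4


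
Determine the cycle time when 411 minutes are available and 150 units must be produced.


Cycle time = available time / demand
= 411 / 150
= 2.74 min/unit


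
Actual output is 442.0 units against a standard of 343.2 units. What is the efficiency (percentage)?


Efficiency = (actual / standard) × 100
= (442.0 / 343.2) × 100
= 128.8%


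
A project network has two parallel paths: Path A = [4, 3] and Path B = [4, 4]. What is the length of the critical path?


Path A: 4 + 3 = 7
Path B: 4 + 4 = 8
Critical path = longest = max(7, 8)
= 8 (Path B)


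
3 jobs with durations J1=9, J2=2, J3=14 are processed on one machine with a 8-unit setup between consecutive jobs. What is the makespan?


Makespan = Σ processing + (n-1) × setup
= (9 + 2 + 14) + (3-1)×8
= 25 + 16
= 41 time units


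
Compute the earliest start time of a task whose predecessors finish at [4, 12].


ES = max of all predecessor completion times
Predecessors: [4, 12]
ES = max(4, 12)
= 12


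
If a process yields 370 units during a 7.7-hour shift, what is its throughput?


Throughput = units / time
= 370 / 7.7
= 48.1 units/hour


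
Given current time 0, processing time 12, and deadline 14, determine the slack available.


Slack = due - current_time - processing
= 14 - 0 - 12
= 2


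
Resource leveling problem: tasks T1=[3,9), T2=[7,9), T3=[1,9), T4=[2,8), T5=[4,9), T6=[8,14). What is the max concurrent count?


Check each time point for overlaps:
  t=7: 5 tasks active (T1, T2, T3, T4, T5)
Max concurrent = 5


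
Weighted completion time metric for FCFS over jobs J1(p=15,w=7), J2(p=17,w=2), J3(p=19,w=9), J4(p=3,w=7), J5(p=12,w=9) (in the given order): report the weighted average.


Completion times:
  J1: C=15, w×C=7×15=105
  J2: C=32, w×C=2×32=64
  J3: C=51, w×C=9×51=459
  J4: C=54, w×C=7×54=378
  J5: C=66, w×C=9×66=594
Sum w×C = 1600
Sum w = 34
Weighted avg = 1600/34
= 47.06


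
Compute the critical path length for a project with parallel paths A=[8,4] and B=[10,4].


Path A: 8 + 4 = 12
Path B: 10 + 4 = 14
Critical path = longest = max(12, 14)
= 14 (Path B)


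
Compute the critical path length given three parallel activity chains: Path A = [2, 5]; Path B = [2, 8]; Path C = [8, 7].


Path A: 2 + 5 = 7
Path B: 2 + 8 = 10
Path C: 8 + 7 = 15
Critical path = longest = max(7, 10, 15)
= 15 (Path C)


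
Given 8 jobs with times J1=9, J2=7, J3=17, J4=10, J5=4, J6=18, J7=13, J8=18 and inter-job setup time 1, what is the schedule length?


Makespan = Σ processing + (n-1) × setup
= (9 + 7 + 17 + 10 + 4 + 18 + 13 + 18) + (8-1)×1
= 96 + 7
= 103 time units


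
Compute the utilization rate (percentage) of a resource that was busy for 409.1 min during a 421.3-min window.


Utilization = busy / total × 100
= 409.1 / 421.3 × 100
= 97.1%


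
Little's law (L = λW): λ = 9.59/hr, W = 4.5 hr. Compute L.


Little's law: L = λ × W
= 9.59 × 4.5
= 43.16


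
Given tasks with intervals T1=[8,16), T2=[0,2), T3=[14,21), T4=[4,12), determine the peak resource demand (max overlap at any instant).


Check each time point for overlaps:
  t=8: 2 tasks active (T1, T4)
Max concurrent = 2


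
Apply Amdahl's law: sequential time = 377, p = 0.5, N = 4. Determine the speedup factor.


Amdahl's law: T_p = T × ((1-p) + p/N)
= 377 × ((1-0.5) + 0.5/4)
= 377 × (0.50 + 0.1250)
= 377 × 0.6250
= 235.62
Speedup = 377/235.62
= 1.60×


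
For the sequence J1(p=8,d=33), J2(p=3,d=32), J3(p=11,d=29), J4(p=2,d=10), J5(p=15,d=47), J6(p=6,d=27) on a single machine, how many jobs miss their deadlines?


Completion vs due date:
  J1: C=8, d=33 → on time
  J2: C=11, d=32 → on time
  J3: C=22, d=29 → on time
  J4: C=24, d=10 → TARDY
  J5: C=39, d=47 → on time
  J6: C=45, d=27 → TARDY
Tardy jobs: J4, J6
Count = 2


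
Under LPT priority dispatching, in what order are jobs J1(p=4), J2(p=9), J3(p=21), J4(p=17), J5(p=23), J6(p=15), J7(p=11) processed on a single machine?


LPT: sort by longest processing time first
  J5: p=23
  J3: p=21
  J4: p=17
  J6: p=15
  J7: p=11
  J2: p=9
  J1: p=4
Order: J5 → J3 → J4 → J6 → J7 → J2 → J1


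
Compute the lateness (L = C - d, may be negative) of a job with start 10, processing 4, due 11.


Completion = 10 + 4 = 14
Lateness = C - d = 14 - 11
= 3


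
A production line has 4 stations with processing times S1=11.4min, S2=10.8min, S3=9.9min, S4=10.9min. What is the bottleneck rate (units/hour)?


Bottleneck = longest station time
Station times: [11.4, 10.8, 9.9, 10.9]
Max = 11.4 min
Rate = 60 / 11.4
= 5.26 units/hour (bottleneck: 11.4min)


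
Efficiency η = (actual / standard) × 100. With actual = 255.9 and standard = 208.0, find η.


Efficiency = (actual / standard) × 100
= (255.9 / 208.0) × 100
= 123.0%


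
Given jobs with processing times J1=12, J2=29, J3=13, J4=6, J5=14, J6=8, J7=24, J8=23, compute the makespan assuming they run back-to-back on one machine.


Sequential makespan: sum all processing times
= 12 + 29 + 13 + 6 + 14 + 8 + 24 + 23
= 129 time units


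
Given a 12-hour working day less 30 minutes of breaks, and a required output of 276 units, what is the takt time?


Available = 12×60 - 30 = 690 min
Takt time = 690 / 276
= 2.50 min/unit


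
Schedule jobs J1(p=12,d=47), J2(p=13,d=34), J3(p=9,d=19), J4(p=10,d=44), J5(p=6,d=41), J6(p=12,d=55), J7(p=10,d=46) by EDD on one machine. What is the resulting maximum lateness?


EDD order: J3 → J2 → J5 → J4 → J7 → J1 → J6
Completion and lateness:
  J3: C=9, d=19, L=9-19=-10
  J2: C=22, d=34, L=22-34=-12
  J5: C=28, d=41, L=28-41=-13
  J4: C=38, d=44, L=38-44=-6
  J7: C=48, d=46, L=48-46=2
  J1: C=60, d=47, L=60-47=13
  J6: C=72, d=55, L=72-55=17
Lmax = max(-10, -12, -13, -6, 2, 13, 17)
= 17


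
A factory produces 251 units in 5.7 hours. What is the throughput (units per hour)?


Throughput = units / time
= 251 / 5.7
= 44.0 units/hour


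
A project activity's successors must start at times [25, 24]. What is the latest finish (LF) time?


LF = min of all successor start times
Successors start at: [25, 24]
LF = min(25, 24)
= 24


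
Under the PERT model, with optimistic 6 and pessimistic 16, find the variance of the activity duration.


σ² = ((p - o) / 6)² = (p - o)² / 36
= (16 - 6)² / 36
= 10² / 36
= 100 / 36
= 2.7778


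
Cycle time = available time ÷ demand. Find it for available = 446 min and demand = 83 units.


Cycle time = available time / demand
= 446 / 83
= 5.37 min/unit


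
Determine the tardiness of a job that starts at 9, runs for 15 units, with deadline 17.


Completion = start + processing = 9 + 15 = 24
Tardiness = max(0, C - d) = max(0, 24 - 17)
= max(0, 7)
= 7


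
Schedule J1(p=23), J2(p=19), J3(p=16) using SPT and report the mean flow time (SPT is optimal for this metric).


SPT order: J3 → J2 → J1
Completion times:
  J3: C=16
  J2: C=35
  J1: C=58
Sum = 109, n = 3
Mean flow = 109/3
= 36.33


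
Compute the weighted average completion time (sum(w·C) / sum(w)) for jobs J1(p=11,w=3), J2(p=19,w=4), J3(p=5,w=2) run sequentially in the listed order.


Completion times:
  J1: C=11, w×C=3×11=33
  J2: C=30, w×C=4×30=120
  J3: C=35, w×C=2×35=70
Sum w×C = 223
Sum w = 9
Weighted avg = 223/9
= 24.78


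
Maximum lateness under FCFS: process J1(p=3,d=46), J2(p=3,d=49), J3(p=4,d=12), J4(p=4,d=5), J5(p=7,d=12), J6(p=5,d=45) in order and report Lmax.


Lateness per job (L = C - d):
  J1: C=3, d=46, L=-43
  J2: C=6, d=49, L=-43
  J3: C=10, d=12, L=-2
  J4: C=14, d=5, L=9
  J5: C=21, d=12, L=9
  J6: C=26, d=45, L=-19
Lmax = max(-43, -43, -2, 9, 9, -19)
= 9


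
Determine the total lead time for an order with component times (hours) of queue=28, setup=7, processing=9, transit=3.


Lead time = queue + setup + processing + transit
= 28 + 7 + 9 + 3
= 47 hours


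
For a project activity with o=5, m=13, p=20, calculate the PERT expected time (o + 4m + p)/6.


te = (o + 4m + p) / 6
= (5 + 4×13 + 20) / 6
= (5 + 52 + 20) / 6
= 77 / 6
= 12.83


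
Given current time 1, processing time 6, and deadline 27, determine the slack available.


Slack = due - current_time - processing
= 27 - 1 - 6
= 20


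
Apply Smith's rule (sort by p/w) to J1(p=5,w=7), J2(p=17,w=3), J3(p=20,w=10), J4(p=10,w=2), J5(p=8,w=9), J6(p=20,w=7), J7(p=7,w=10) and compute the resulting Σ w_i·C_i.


WSPT order (by p/w): J7 → J1 → J5 → J3 → J6 → J4 → J2
  J7: C=7, w·C=10×7=70
  J1: C=12, w·C=7×12=84
  J5: C=20, w·C=9×20=180
  J3: C=40, w·C=10×40=400
  J6: C=60, w·C=7×60=420
  J4: C=70, w·C=2×70=140
  J2: C=87, w·C=3×87=261
Σ w·C = 1555
= 1555


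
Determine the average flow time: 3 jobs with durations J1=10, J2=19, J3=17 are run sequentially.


Completion times:
  J1: completes at 10
  J2: completes at 29
  J3: completes at 46
Sum = 85
Average = 85/3
= 28.33


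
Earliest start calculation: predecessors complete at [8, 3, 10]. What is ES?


ES = max of all predecessor completion times
Predecessors: [8, 3, 10]
ES = max(8, 3, 10)
= 10


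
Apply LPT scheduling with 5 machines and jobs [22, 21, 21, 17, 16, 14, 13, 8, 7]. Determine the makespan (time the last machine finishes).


Jobs (LPT sorted): [22, 21, 21, 17, 16, 14, 13, 8, 7]
Machines: 5
  J=22 → Machine 1 (load: 0+22=22)
  J=21 → Machine 2 (load: 0+21=21)
  J=21 → Machine 3 (load: 0+21=21)
  J=17 → Machine 4 (load: 0+17=17)
  J=16 → Machine 5 (load: 0+16=16)
  J=14 → Machine 5 (load: 16+14=30)
  J=13 → Machine 4 (load: 17+13=30)
  J=8 → Machine 2 (load: 21+8=29)
  J=7 → Machine 3 (load: 21+7=28)
Machine loads: [22, 29, 28, 30, 30]
Makespan = max = 30 time units


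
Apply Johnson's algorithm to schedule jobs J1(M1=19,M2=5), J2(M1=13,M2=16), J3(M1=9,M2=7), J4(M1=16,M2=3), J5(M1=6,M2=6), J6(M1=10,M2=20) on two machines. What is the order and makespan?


Johnson's rule:
Group 1 (M1≤M2, sort by M1): ['J5', 'J6', 'J2']
Group 2 (M1>M2, sort desc M2): ['J3', 'J1', 'J4']
Sequence: J5 → J6 → J2 → J3 → J1 → J4
Makespan calculation:
  J5: M1 done=6, M2 done=12
  J6: M1 done=16, M2 done=36
  J2: M1 done=29, M2 done=52
  J3: M1 done=38, M2 done=59
  J1: M1 done=57, M2 done=64
  J4: M1 done=73, M2 done=76
= Sequence: J5 → J6 → J2 → J3 → J1 → J4, Makespan: 76


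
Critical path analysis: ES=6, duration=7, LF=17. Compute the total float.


EF = ES + duration = 6 + 7 = 13
LS = LF - duration = 17 - 7 = 10
Total Float = LF - EF = 17 - 13
(or LS - ES = 10 - 6)
= 4


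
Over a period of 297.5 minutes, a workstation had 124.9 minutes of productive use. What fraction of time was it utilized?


Utilization = busy / total × 100
= 124.9 / 297.5 × 100
= 42.0%


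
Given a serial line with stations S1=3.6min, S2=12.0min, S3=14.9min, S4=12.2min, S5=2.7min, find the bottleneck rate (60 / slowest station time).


Bottleneck = longest station time
Station times: [3.6, 12.0, 14.9, 12.2, 2.7]
Max = 14.9 min
Rate = 60 / 14.9
= 4.03 units/hour (bottleneck: 14.9min)


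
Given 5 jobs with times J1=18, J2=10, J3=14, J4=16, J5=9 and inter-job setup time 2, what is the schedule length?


Makespan = Σ processing + (n-1) × setup
= (18 + 10 + 14 + 16 + 9) + (5-1)×2
= 67 + 8
= 75 time units


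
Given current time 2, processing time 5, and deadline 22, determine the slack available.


Slack = due - current_time - processing
= 22 - 2 - 5
= 15


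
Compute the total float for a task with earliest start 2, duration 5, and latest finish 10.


EF = ES + duration = 2 + 5 = 7
LS = LF - duration = 10 - 5 = 5
Total Float = LF - EF = 10 - 7
(or LS - ES = 5 - 2)
= 3


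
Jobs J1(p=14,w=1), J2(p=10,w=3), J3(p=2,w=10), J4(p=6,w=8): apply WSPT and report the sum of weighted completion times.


WSPT order (by p/w): J3 → J4 → J2 → J1
  J3: C=2, w·C=10×2=20
  J4: C=8, w·C=8×8=64
  J2: C=18, w·C=3×18=54
  J1: C=32, w·C=1×32=32
Σ w·C = 170
= 170


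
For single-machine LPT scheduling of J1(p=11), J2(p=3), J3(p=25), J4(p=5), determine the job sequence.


LPT: sort by longest processing time first
  J3: p=25
  J1: p=11
  J4: p=5
  J2: p=3
Order: J3 → J1 → J4 → J2


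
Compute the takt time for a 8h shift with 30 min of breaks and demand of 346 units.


Available = 8×60 - 30 = 450 min
Takt time = 450 / 346
= 1.30 min/unit


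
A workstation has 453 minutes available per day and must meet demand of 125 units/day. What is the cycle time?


Cycle time = available time / demand
= 453 / 125
= 3.62 min/unit


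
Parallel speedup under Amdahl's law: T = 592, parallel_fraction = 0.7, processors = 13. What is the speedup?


Amdahl's law: T_p = T × ((1-p) + p/N)
= 592 × ((1-0.7) + 0.7/13)
= 592 × (0.30 + 0.0538)
= 592 × 0.3538
= 209.48
Speedup = 592/209.48
= 2.83×


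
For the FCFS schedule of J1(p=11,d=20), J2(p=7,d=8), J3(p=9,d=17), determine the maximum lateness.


Lateness per job (L = C - d):
  J1: C=11, d=20, L=-9
  J2: C=18, d=8, L=10
  J3: C=27, d=17, L=10
Lmax = max(-9, 10, 10)
= 10


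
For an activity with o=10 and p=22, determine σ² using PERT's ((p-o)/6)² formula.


σ² = ((p - o) / 6)² = (p - o)² / 36
= (22 - 10)² / 36
= 12² / 36
= 144 / 36
= 4.0000


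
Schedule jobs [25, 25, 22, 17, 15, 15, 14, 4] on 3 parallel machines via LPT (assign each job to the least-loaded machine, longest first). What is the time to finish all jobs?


Jobs (LPT sorted): [25, 25, 22, 17, 15, 15, 14, 4]
Machines: 3
  J=25 → Machine 1 (load: 0+25=25)
  J=25 → Machine 2 (load: 0+25=25)
  J=22 → Machine 3 (load: 0+22=22)
  J=17 → Machine 3 (load: 22+17=39)
  J=15 → Machine 1 (load: 25+15=40)
  J=15 → Machine 2 (load: 25+15=40)
  J=14 → Machine 3 (load: 39+14=53)
  J=4 → Machine 1 (load: 40+4=44)
Machine loads: [44, 40, 53]
Makespan = max = 53 time units


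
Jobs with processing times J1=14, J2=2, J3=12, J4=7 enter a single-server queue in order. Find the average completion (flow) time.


Completion times:
  J1: completes at 14
  J2: completes at 16
  J3: completes at 28
  J4: completes at 35
Sum = 93
Average = 93/4
= 23.25


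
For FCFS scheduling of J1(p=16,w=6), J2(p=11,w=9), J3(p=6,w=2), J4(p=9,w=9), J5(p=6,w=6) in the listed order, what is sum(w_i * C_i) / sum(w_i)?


Completion times:
  J1: C=16, w×C=6×16=96
  J2: C=27, w×C=9×27=243
  J3: C=33, w×C=2×33=66
  J4: C=42, w×C=9×42=378
  J5: C=48, w×C=6×48=288
Sum w×C = 1071
Sum w = 32
Weighted avg = 1071/32
= 33.47


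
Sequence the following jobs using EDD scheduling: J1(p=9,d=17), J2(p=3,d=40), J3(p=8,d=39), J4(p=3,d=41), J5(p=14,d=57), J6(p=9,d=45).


EDD: sort by earliest due date
  J1: d=17, p=9
  J3: d=39, p=8
  J2: d=40, p=3
  J4: d=41, p=3
  J6: d=45, p=9
  J5: d=57, p=14
Order: J1 → J3 → J2 → J4 → J6 → J5


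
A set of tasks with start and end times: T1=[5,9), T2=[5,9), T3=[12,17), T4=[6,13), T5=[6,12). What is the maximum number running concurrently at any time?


Check each time point for overlaps:
  t=6: 4 tasks active (T1, T2, T4, T5)
Max concurrent = 4


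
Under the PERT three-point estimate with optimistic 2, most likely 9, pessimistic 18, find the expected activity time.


te = (o + 4m + p) / 6
= (2 + 4×9 + 18) / 6
= (2 + 36 + 18) / 6
= 56 / 6
= 9.33


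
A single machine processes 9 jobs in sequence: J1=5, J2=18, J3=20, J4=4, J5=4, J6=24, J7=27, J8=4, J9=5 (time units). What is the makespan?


Sequential makespan: sum all processing times
= 5 + 18 + 20 + 4 + 4 + 24 + 27 + 4 + 5
= 111 time units


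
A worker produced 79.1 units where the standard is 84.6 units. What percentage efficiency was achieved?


Efficiency = (actual / standard) × 100
= (79.1 / 84.6) × 100
= 93.5%


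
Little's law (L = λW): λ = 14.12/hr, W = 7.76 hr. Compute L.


Little's law: L = λ × W
= 14.12 × 7.76
= 109.57


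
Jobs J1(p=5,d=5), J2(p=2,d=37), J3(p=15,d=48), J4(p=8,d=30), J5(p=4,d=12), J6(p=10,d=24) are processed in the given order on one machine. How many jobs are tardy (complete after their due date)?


Completion vs due date:
  J1: C=5, d=5 → on time
  J2: C=7, d=37 → on time
  J3: C=22, d=48 → on time
  J4: C=30, d=30 → on time
  J5: C=34, d=12 → TARDY
  J6: C=44, d=24 → TARDY
Tardy jobs: J5, J6
Count = 2


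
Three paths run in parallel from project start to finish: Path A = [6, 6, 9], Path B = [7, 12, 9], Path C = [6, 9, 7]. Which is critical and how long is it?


Path A: 6 + 6 + 9 = 21
Path B: 7 + 12 + 9 = 28
Path C: 6 + 9 + 7 = 22
Critical path = longest = max(21, 28, 22)
= 28 (Path B)


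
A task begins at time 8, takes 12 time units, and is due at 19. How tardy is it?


Completion = start + processing = 8 + 12 = 20
Tardiness = max(0, C - d) = max(0, 20 - 19)
= max(0, 1)
= 1


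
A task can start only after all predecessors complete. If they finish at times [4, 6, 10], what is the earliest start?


ES = max of all predecessor completion times
Predecessors: [4, 6, 10]
ES = max(4, 6, 10)
= 10


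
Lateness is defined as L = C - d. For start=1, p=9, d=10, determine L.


Completion = 1 + 9 = 10
Lateness = C - d = 10 - 10
= 0


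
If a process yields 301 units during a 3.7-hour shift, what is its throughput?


Throughput = units / time
= 301 / 3.7
= 81.4 units/hour


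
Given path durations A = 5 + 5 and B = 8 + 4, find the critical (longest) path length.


Path A: 5 + 5 = 10
Path B: 8 + 4 = 12
Critical path = longest = max(10, 12)
= 12 (Path B)


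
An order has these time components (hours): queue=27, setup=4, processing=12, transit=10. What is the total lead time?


Lead time = queue + setup + processing + transit
= 27 + 4 + 12 + 10
= 53 hours


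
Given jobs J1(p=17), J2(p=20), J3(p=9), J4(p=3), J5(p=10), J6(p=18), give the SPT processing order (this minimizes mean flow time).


SPT: sort by shortest processing time
  J4: p=3
  J3: p=9
  J5: p=10
  J1: p=17
  J6: p=18
  J2: p=20
Order: J4 → J3 → J5 → J1 → J6 → J2


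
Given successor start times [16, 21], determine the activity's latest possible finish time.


LF = min of all successor start times
Successors start at: [16, 21]
LF = min(16, 21)
= 16


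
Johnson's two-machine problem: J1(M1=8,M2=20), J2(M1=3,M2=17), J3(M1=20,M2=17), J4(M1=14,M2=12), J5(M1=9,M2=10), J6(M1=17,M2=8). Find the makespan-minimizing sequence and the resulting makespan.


Johnson's rule:
Group 1 (M1≤M2, sort by M1): ['J2', 'J1', 'J5']
Group 2 (M1>M2, sort desc M2): ['J3', 'J4', 'J6']
Sequence: J2 → J1 → J5 → J3 → J4 → J6
Makespan calculation:
  J2: M1 done=3, M2 done=20
  J1: M1 done=11, M2 done=40
  J5: M1 done=20, M2 done=50
  J3: M1 done=40, M2 done=67
  J4: M1 done=54, M2 done=79
  J6: M1 done=71, M2 done=87
= Sequence: J2 → J1 → J5 → J3 → J4 → J6, Makespan: 87


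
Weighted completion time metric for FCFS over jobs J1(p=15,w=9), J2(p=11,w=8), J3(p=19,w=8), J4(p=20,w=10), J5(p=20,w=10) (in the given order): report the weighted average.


Completion times:
  J1: C=15, w×C=9×15=135
  J2: C=26, w×C=8×26=208
  J3: C=45, w×C=8×45=360
  J4: C=65, w×C=10×65=650
  J5: C=85, w×C=10×85=850
Sum w×C = 2203
Sum w = 45
Weighted avg = 2203/45
= 48.96


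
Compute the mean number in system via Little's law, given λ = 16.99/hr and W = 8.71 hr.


Little's law: L = λ × W
= 16.99 × 8.71
= 147.98


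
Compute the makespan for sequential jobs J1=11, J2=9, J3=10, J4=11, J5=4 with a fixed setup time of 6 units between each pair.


Makespan = Σ processing + (n-1) × setup
= (11 + 9 + 10 + 11 + 4) + (5-1)×6
= 45 + 24
= 69 time units


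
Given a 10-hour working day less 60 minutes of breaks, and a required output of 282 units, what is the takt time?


Available = 10×60 - 60 = 540 min
Takt time = 540 / 282
= 1.91 min/unit


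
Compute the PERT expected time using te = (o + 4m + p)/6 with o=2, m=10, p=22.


te = (o + 4m + p) / 6
= (2 + 4×10 + 22) / 6
= (2 + 40 + 22) / 6
= 64 / 6
= 10.67


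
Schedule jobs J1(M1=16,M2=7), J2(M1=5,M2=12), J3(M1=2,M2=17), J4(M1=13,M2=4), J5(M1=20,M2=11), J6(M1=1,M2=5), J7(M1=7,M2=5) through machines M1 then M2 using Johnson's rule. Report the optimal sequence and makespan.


Johnson's rule:
Group 1 (M1≤M2, sort by M1): ['J6', 'J3', 'J2']
Group 2 (M1>M2, sort desc M2): ['J5', 'J1', 'J7', 'J4']
Sequence: J6 → J3 → J2 → J5 → J1 → J7 → J4
Makespan calculation:
  J6: M1 done=1, M2 done=6
  J3: M1 done=3, M2 done=23
  J2: M1 done=8, M2 done=35
  J5: M1 done=28, M2 done=46
  J1: M1 done=44, M2 done=53
  J7: M1 done=51, M2 done=58
  J4: M1 done=64, M2 done=68
= Sequence: J6 → J3 → J2 → J5 → J1 → J7 → J4, Makespan: 68


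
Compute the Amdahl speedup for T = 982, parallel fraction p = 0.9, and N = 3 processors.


Amdahl's law: T_p = T × ((1-p) + p/N)
= 982 × ((1-0.9) + 0.9/3)
= 982 × (0.10 + 0.3000)
= 982 × 0.4000
= 392.80
Speedup = 982/392.80
= 2.50×


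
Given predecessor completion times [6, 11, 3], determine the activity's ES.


ES = max of all predecessor completion times
Predecessors: [6, 11, 3]
ES = max(6, 11, 3)
= 11


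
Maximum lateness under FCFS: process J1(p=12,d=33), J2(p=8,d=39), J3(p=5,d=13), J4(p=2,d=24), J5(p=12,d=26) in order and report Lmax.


Lateness per job (L = C - d):
  J1: C=12, d=33, L=-21
  J2: C=20, d=39, L=-19
  J3: C=25, d=13, L=12
  J4: C=27, d=24, L=3
  J5: C=39, d=26, L=13
Lmax = max(-21, -19, 12, 3, 13)
= 13


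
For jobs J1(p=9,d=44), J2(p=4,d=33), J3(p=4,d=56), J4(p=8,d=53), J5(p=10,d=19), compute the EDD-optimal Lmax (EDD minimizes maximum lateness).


EDD order: J5 → J2 → J1 → J4 → J3
Completion and lateness:
  J5: C=10, d=19, L=10-19=-9
  J2: C=14, d=33, L=14-33=-19
  J1: C=23, d=44, L=23-44=-21
  J4: C=31, d=53, L=31-53=-22
  J3: C=35, d=56, L=35-56=-21
Lmax = max(-9, -19, -21, -22, -21)
= -9


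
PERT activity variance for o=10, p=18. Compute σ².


σ² = ((p - o) / 6)² = (p - o)² / 36
= (18 - 10)² / 36
= 8² / 36
= 64 / 36
= 1.7778


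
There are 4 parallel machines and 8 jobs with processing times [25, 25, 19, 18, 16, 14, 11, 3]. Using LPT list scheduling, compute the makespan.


Jobs (LPT sorted): [25, 25, 19, 18, 16, 14, 11, 3]
Machines: 4
  J=25 → Machine 1 (load: 0+25=25)
  J=25 → Machine 2 (load: 0+25=25)
  J=19 → Machine 3 (load: 0+19=19)
  J=18 → Machine 4 (load: 0+18=18)
  J=16 → Machine 4 (load: 18+16=34)
  J=14 → Machine 3 (load: 19+14=33)
  J=11 → Machine 1 (load: 25+11=36)
  J=3 → Machine 2 (load: 25+3=28)
Machine loads: [36, 28, 33, 34]
Makespan = max = 36 time units


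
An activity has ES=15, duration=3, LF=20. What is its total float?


EF = ES + duration = 15 + 3 = 18
LS = LF - duration = 20 - 3 = 17
Total Float = LF - EF = 20 - 18
(or LS - ES = 17 - 15)
= 2


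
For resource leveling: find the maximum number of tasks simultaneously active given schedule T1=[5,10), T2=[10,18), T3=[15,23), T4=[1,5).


Check each time point for overlaps:
  t=15: 2 tasks active (T2, T3)
Max concurrent = 2


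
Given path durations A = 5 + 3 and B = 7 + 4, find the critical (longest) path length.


Path A: 5 + 3 = 8
Path B: 7 + 4 = 11
Critical path = longest = max(8, 11)
= 11 (Path B)


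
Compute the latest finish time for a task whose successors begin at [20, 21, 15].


LF = min of all successor start times
Successors start at: [20, 21, 15]
LF = min(20, 21, 15)
= 15


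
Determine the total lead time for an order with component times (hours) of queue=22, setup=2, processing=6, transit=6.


Lead time = queue + setup + processing + transit
= 22 + 2 + 6 + 6
= 36 hours


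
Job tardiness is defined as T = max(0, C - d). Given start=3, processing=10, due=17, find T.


Completion = start + processing = 3 + 10 = 13
Tardiness = max(0, C - d) = max(0, 13 - 17)
= max(0, -4)
= 0


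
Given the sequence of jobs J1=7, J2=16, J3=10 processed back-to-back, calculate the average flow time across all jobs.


Completion times:
  J1: completes at 7
  J2: completes at 23
  J3: completes at 33
Sum = 63
Average = 63/3
= 21.00


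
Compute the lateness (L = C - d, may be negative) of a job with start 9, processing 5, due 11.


Completion = 9 + 5 = 14
Lateness = C - d = 14 - 11
= 3


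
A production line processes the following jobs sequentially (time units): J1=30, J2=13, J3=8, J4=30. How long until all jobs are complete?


Sequential makespan: sum all processing times
= 30 + 13 + 8 + 30
= 81 time units


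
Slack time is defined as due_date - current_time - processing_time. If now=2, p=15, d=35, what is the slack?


Slack = due - current_time - processing
= 35 - 2 - 15
= 18


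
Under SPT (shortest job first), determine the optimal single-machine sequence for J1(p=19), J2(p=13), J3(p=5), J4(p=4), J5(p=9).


SPT: sort by shortest processing time
  J4: p=4
  J3: p=5
  J5: p=9
  J2: p=13
  J1: p=19
Order: J4 → J3 → J5 → J2 → J1


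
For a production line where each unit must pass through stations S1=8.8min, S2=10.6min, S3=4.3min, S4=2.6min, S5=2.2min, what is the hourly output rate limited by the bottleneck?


Bottleneck = longest station time
Station times: [8.8, 10.6, 4.3, 2.6, 2.2]
Max = 10.6 min
Rate = 60 / 10.6
= 5.66 units/hour (bottleneck: 10.6min)
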